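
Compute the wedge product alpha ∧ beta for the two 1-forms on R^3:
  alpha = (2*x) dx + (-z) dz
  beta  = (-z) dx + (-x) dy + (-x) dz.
alpha ∧ beta = (-2*x^2) dx ∧ dy + (-2*x^2 - z^2) dx ∧ dz + (-x*z) dy ∧ dz

Distribute the wedge, using dx_i ∧ dx_j = -dx_j ∧ dx_i and dx_i ∧ dx_i = 0. For each pair (i, j) with i < j, the coefficient of dx_i ∧ dx_j in alpha ∧ beta is (alpha_i * beta_j - alpha_j * beta_i). Collecting: alpha ∧ beta = (-2*x^2) dx ∧ dy + (-2*x^2 - z^2) dx ∧ dz + (-x*z) dy ∧ dz.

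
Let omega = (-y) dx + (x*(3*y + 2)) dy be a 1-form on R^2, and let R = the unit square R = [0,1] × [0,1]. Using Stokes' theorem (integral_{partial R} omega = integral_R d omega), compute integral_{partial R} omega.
integral_(partial R) omega = 9/2

Stokes: integral_partial_R omega = integral_R d omega with d omega = (∂Q/∂x - ∂P/∂y) dx ∧ dy.
  ∂Q/∂x = 3*y + 2
  ∂P/∂y = -1
  integrand = ∂Q/∂x - ∂P/∂y = 3*y + 3.
Integrating over R: integral_0^1 integral_0^1 (3*y + 3) dx dy = 9/2.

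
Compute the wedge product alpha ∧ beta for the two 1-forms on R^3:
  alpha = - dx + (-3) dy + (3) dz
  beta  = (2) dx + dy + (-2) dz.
alpha ∧ beta = (5) dx ∧ dy + (-4) dx ∧ dz + (3) dy ∧ dz

Distribute the wedge, using dx_i ∧ dx_j = -dx_j ∧ dx_i and dx_i ∧ dx_i = 0. For each pair (i, j) with i < j, the coefficient of dx_i ∧ dx_j in alpha ∧ beta is (alpha_i * beta_j - alpha_j * beta_i). Collecting: alpha ∧ beta = (5) dx ∧ dy + (-4) dx ∧ dz + (3) dy ∧ dz.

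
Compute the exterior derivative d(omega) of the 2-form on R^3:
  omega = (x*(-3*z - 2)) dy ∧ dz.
d(omega) = (-3*z - 2) dx ∧ dy ∧ dz

For a 2-form omega = sum_{i<j} g_{ij} dx_i ∧ dx_j, the exterior derivative is
  d(omega) = sum_{i<j} d(g_{ij}) ∧ dx_i ∧ dx_j = sum_{i<j, k} (∂g_{ij}/∂x_k) dx_k ∧ dx_i ∧ dx_j.
Expand each term, using dx_k ∧ dx_i ∧ dx_j = sgn(permutation) dx_{(a)} ∧ dx_{(b)} ∧ dx_{(c)} with (a < b < c) sorted:
  d(x*(-3*z - 2)) includes (∂/∂x)(x*(-3*z - 2)) dx = (-3*z - 2) dx, which multiplied by dy ∧ dz gives (-3*z - 2) dx ∧ dy ∧ dz
Collecting like 3-forms: d(omega) = (-3*z - 2) dx ∧ dy ∧ dz.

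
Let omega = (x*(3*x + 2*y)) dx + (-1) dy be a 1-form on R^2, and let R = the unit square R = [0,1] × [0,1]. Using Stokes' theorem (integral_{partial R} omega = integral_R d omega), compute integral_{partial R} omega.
integral_(partial R) omega = -1

Stokes: integral_partial_R omega = integral_R d omega with d omega = (∂Q/∂x - ∂P/∂y) dx ∧ dy.
  ∂Q/∂x = 0
  ∂P/∂y = 2*x
  integrand = ∂Q/∂x - ∂P/∂y = -2*x.
Integrating over R: integral_0^1 integral_0^1 (-2*x) dx dy = -1.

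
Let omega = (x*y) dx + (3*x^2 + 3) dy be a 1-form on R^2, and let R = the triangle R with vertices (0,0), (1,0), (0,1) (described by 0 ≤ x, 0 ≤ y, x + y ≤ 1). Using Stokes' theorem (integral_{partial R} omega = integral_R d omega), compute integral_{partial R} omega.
integral_(partial R) omega = 5/6

Stokes: integral_partial_R omega = integral_R d omega with d omega = (∂Q/∂x - ∂P/∂y) dx ∧ dy.
  ∂Q/∂x = 6*x
  ∂P/∂y = x
  integrand = ∂Q/∂x - ∂P/∂y = 5*x.
Integrating over R: integral_0^1 integral_0^{1-x} (5*x) dy dx = 5/6.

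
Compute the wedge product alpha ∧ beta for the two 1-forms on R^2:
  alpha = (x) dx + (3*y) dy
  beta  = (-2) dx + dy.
alpha ∧ beta = (x + 6*y) dx ∧ dy

Distribute the wedge, using dx_i ∧ dx_j = -dx_j ∧ dx_i and dx_i ∧ dx_i = 0. For each pair (i, j) with i < j, the coefficient of dx_i ∧ dx_j in alpha ∧ beta is (alpha_i * beta_j - alpha_j * beta_i). Collecting: alpha ∧ beta = (x + 6*y) dx ∧ dy.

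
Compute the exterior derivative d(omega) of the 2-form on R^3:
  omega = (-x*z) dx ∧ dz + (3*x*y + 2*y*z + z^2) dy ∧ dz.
d(omega) = (3*y) dx ∧ dy ∧ dz

For a 2-form omega = sum_{i<j} g_{ij} dx_i ∧ dx_j, the exterior derivative is
  d(omega) = sum_{i<j} d(g_{ij}) ∧ dx_i ∧ dx_j = sum_{i<j, k} (∂g_{ij}/∂x_k) dx_k ∧ dx_i ∧ dx_j.
Expand each term, using dx_k ∧ dx_i ∧ dx_j = sgn(permutation) dx_{(a)} ∧ dx_{(b)} ∧ dx_{(c)} with (a < b < c) sorted:
  d(3*x*y + 2*y*z + z^2) includes (∂/∂x)(3*x*y + 2*y*z + z^2) dx = (3*y) dx, which multiplied by dy ∧ dz gives (3*y) dx ∧ dy ∧ dz
Collecting like 3-forms: d(omega) = (3*y) dx ∧ dy ∧ dz.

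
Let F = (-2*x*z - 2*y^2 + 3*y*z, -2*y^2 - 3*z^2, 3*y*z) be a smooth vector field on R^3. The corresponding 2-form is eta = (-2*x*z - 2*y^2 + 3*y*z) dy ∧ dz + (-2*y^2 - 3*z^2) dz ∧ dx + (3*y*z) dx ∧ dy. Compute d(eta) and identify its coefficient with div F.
d(eta) = (-y - 2*z) dx ∧ dy ∧ dz; div F = -y - 2*z

For a 2-form in R^3 of the form above, applying d gives a 3-form with coefficient ∂P/∂x + ∂Q/∂y + ∂R/∂z:
  ∂P/∂x = -2*z
  ∂Q/∂y = -4*y
  ∂R/∂z = 3*y
Sum = -y - 2*z, which is exactly div F.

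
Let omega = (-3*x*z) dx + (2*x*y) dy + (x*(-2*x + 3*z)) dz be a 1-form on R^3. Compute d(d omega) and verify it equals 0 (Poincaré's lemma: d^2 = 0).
d(d omega) = 0

Step 1: d omega = sum_{i<j} (∂f_j/∂x_i - ∂f_i/∂x_j) dx_i ∧ dx_j:
  coeff of dx ∧ dy: 2*y
  coeff of dx ∧ dz: -x + 3*z
  coeff of dy ∧ dz: 0
Step 2: Apply d again to each 2-form coefficient. The only possible 3-form in R^3 is dx ∧ dy ∧ dz, with coefficient
  ∂(coeff of dy∧dz)/∂x - ∂(coeff of dx∧dz)/∂y + ∂(coeff of dx∧dy)/∂z
  = ∂/∂x (0) - ∂/∂y (-x + 3*z) + ∂/∂z (2*y).
Each of these terms simplifies to sums of mixed partials that cancel in pairs. The result is 0 (by equality of mixed partials for smooth functions — Schwarz / Clairaut).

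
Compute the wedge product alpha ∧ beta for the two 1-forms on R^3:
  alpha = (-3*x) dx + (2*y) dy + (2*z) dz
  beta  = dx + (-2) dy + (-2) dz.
alpha ∧ beta = (6*x - 2*y) dx ∧ dy + (6*x - 2*z) dx ∧ dz + (-4*y + 4*z) dy ∧ dz

Distribute the wedge, using dx_i ∧ dx_j = -dx_j ∧ dx_i and dx_i ∧ dx_i = 0. For each pair (i, j) with i < j, the coefficient of dx_i ∧ dx_j in alpha ∧ beta is (alpha_i * beta_j - alpha_j * beta_i). Collecting: alpha ∧ beta = (6*x - 2*y) dx ∧ dy + (6*x - 2*z) dx ∧ dz + (-4*y + 4*z) dy ∧ dz.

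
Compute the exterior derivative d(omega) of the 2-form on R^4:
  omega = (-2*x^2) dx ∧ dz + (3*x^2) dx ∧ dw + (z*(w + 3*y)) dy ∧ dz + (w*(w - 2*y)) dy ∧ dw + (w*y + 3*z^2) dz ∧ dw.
d(omega) = (w + z) dy ∧ dz ∧ dw

For a 2-form omega = sum_{i<j} g_{ij} dx_i ∧ dx_j, the exterior derivative is
  d(omega) = sum_{i<j} d(g_{ij}) ∧ dx_i ∧ dx_j = sum_{i<j, k} (∂g_{ij}/∂x_k) dx_k ∧ dx_i ∧ dx_j.
Expand each term, using dx_k ∧ dx_i ∧ dx_j = sgn(permutation) dx_{(a)} ∧ dx_{(b)} ∧ dx_{(c)} with (a < b < c) sorted:
  d(z*(w + 3*y)) includes (∂/∂w)(z*(w + 3*y)) dw = (z) dw, which multiplied by dy ∧ dz gives (z) dy ∧ dz ∧ dw
  d(w*y + 3*z^2) includes (∂/∂y)(w*y + 3*z^2) dy = (w) dy, which multiplied by dz ∧ dw gives (w) dy ∧ dz ∧ dw
Collecting like 3-forms: d(omega) = (w + z) dy ∧ dz ∧ dw.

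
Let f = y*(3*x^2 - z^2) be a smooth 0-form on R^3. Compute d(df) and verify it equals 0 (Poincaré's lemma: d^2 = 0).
d(df) = 0

Step 1: df = sum_i (∂f/∂x_i) dx_i = (6*x*y) dx + (3*x^2 - z^2) dy + (-2*y*z) dz.
Step 2: Apply d again. Using the 1-form formula, the coefficient of dx ∧ dy in d(df) is ∂^2 f/∂x ∂y - ∂^2 f/∂y ∂x = (6*x) - (6*x) = 0 (equality of mixed partials for smooth f).
Similarly for dx ∧ dz and dy ∧ dz — all coefficients vanish. So d(df) = 0.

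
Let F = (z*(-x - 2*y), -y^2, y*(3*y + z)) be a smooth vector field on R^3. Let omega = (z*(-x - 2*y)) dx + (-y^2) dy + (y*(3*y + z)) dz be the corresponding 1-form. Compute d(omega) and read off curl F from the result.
d(omega) = (6*y + z) dy ∧ dz + (-x - 2*y) dz ∧ dx + (2*z) dx ∧ dy; curl F = (6*y + z, -x - 2*y, 2*z)

d omega = sum_{i<j} (∂f_j/∂x_i - ∂f_i/∂x_j) dx_i ∧ dx_j. Under the identification (dy ∧ dz, dz ∧ dx, dx ∧ dy) ↔ (e_x, e_y, e_z), the coefficients are exactly the components of curl F. Compute:
  ∂R/∂y - ∂Q/∂z = (6*y + z) - (0) = 6*y + z
  ∂P/∂z - ∂R/∂x = (-x - 2*y) - (0) = -x - 2*y
  ∂Q/∂x - ∂P/∂y = (0) - (-2*z) = 2*z.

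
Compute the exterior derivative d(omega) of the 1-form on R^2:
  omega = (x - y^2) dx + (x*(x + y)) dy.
d(omega) = (2*x + 3*y) dx ∧ dy

For a 1-form omega = sum_i f_i dx_i, the exterior derivative is
  d(omega) = sum_{i < j} (∂f_j/∂x_i - ∂f_i/∂x_j) dx_i ∧ dx_j.
  coefficient of dx ∧ dy: ∂f_2/∂x - ∂f_1/∂y = ∂(x*(x + y))/∂x - ∂(x - y^2)/∂y = 2*x + 3*y
Assembling: d(omega) = (2*x + 3*y) dx ∧ dy.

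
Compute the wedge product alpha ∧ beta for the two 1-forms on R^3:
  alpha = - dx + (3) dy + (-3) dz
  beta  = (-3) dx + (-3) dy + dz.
alpha ∧ beta = (12) dx ∧ dy + (-10) dx ∧ dz + (-6) dy ∧ dz

Distribute the wedge, using dx_i ∧ dx_j = -dx_j ∧ dx_i and dx_i ∧ dx_i = 0. For each pair (i, j) with i < j, the coefficient of dx_i ∧ dx_j in alpha ∧ beta is (alpha_i * beta_j - alpha_j * beta_i). Collecting: alpha ∧ beta = (12) dx ∧ dy + (-10) dx ∧ dz + (-6) dy ∧ dz.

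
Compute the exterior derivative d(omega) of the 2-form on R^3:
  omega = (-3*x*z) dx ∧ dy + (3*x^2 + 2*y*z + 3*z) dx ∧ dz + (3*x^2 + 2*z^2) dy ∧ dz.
d(omega) = (3*x - 2*z) dx ∧ dy ∧ dz

For a 2-form omega = sum_{i<j} g_{ij} dx_i ∧ dx_j, the exterior derivative is
  d(omega) = sum_{i<j} d(g_{ij}) ∧ dx_i ∧ dx_j = sum_{i<j, k} (∂g_{ij}/∂x_k) dx_k ∧ dx_i ∧ dx_j.
Expand each term, using dx_k ∧ dx_i ∧ dx_j = sgn(permutation) dx_{(a)} ∧ dx_{(b)} ∧ dx_{(c)} with (a < b < c) sorted:
  d(-3*x*z) includes (∂/∂z)(-3*x*z) dz = (-3*x) dz, which multiplied by dx ∧ dy gives (-3*x) dx ∧ dy ∧ dz
  d(3*x^2 + 2*y*z + 3*z) includes (∂/∂y)(3*x^2 + 2*y*z + 3*z) dy = (2*z) dy, which multiplied by dx ∧ dz gives (-2*z) dx ∧ dy ∧ dz
  d(3*x^2 + 2*z^2) includes (∂/∂x)(3*x^2 + 2*z^2) dx = (6*x) dx, which multiplied by dy ∧ dz gives (6*x) dx ∧ dy ∧ dz
Collecting like 3-forms: d(omega) = (3*x - 2*z) dx ∧ dy ∧ dz.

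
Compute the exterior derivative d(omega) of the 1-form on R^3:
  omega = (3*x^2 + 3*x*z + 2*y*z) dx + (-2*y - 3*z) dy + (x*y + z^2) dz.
d(omega) = (-2*z) dx ∧ dy + (-3*x - y) dx ∧ dz + (x + 3) dy ∧ dz

For a 1-form omega = sum_i f_i dx_i, the exterior derivative is
  d(omega) = sum_{i < j} (∂f_j/∂x_i - ∂f_i/∂x_j) dx_i ∧ dx_j.
  coefficient of dx ∧ dy: ∂f_2/∂x - ∂f_1/∂y = ∂(-2*y - 3*z)/∂x - ∂(3*x^2 + 3*x*z + 2*y*z)/∂y = -2*z
  coefficient of dx ∧ dz: ∂f_3/∂x - ∂f_1/∂z = ∂(x*y + z^2)/∂x - ∂(3*x^2 + 3*x*z + 2*y*z)/∂z = -3*x - y
  coefficient of dy ∧ dz: ∂f_3/∂y - ∂f_2/∂z = ∂(x*y + z^2)/∂y - ∂(-2*y - 3*z)/∂z = x + 3
Assembling: d(omega) = (-2*z) dx ∧ dy + (-3*x - y) dx ∧ dz + (x + 3) dy ∧ dz.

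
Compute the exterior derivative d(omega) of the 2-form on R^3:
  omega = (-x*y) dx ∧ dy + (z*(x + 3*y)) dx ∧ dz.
d(omega) = (-3*z) dx ∧ dy ∧ dz

For a 2-form omega = sum_{i<j} g_{ij} dx_i ∧ dx_j, the exterior derivative is
  d(omega) = sum_{i<j} d(g_{ij}) ∧ dx_i ∧ dx_j = sum_{i<j, k} (∂g_{ij}/∂x_k) dx_k ∧ dx_i ∧ dx_j.
Expand each term, using dx_k ∧ dx_i ∧ dx_j = sgn(permutation) dx_{(a)} ∧ dx_{(b)} ∧ dx_{(c)} with (a < b < c) sorted:
  d(z*(x + 3*y)) includes (∂/∂y)(z*(x + 3*y)) dy = (3*z) dy, which multiplied by dx ∧ dz gives (-3*z) dx ∧ dy ∧ dz
Collecting like 3-forms: d(omega) = (-3*z) dx ∧ dy ∧ dz.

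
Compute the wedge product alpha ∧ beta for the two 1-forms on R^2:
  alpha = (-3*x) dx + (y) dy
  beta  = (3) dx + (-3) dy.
alpha ∧ beta = (9*x - 3*y) dx ∧ dy

Distribute the wedge, using dx_i ∧ dx_j = -dx_j ∧ dx_i and dx_i ∧ dx_i = 0. For each pair (i, j) with i < j, the coefficient of dx_i ∧ dx_j in alpha ∧ beta is (alpha_i * beta_j - alpha_j * beta_i). Collecting: alpha ∧ beta = (9*x - 3*y) dx ∧ dy.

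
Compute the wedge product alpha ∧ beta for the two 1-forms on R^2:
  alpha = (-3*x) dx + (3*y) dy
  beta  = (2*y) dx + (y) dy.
alpha ∧ beta = (-3*y*(x + 2*y)) dx ∧ dy

Distribute the wedge, using dx_i ∧ dx_j = -dx_j ∧ dx_i and dx_i ∧ dx_i = 0. For each pair (i, j) with i < j, the coefficient of dx_i ∧ dx_j in alpha ∧ beta is (alpha_i * beta_j - alpha_j * beta_i). Collecting: alpha ∧ beta = (-3*y*(x + 2*y)) dx ∧ dy.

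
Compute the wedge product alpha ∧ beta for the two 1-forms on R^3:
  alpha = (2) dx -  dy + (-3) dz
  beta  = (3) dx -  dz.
alpha ∧ beta = (7) dx ∧ dz + (3) dx ∧ dy + (1) dy ∧ dz

Distribute the wedge, using dx_i ∧ dx_j = -dx_j ∧ dx_i and dx_i ∧ dx_i = 0. For each pair (i, j) with i < j, the coefficient of dx_i ∧ dx_j in alpha ∧ beta is (alpha_i * beta_j - alpha_j * beta_i). Collecting: alpha ∧ beta = (7) dx ∧ dz + (3) dx ∧ dy + (1) dy ∧ dz.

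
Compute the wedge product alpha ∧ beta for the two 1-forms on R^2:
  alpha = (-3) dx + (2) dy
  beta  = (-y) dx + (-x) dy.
alpha ∧ beta = (3*x + 2*y) dx ∧ dy

Distribute the wedge, using dx_i ∧ dx_j = -dx_j ∧ dx_i and dx_i ∧ dx_i = 0. For each pair (i, j) with i < j, the coefficient of dx_i ∧ dx_j in alpha ∧ beta is (alpha_i * beta_j - alpha_j * beta_i). Collecting: alpha ∧ beta = (3*x + 2*y) dx ∧ dy.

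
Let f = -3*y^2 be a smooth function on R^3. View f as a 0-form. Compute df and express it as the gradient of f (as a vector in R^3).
df = (0) dx + (-6*y) dy + (0) dz; grad f = (0, -6*y, 0)

For a 0-form f, d f = (∂f/∂x) dx + (∂f/∂y) dy + (∂f/∂z) dz. The components of the vector representation are exactly the entries of grad f in Cartesian coordinates:
  ∂f/∂x = 0
  ∂f/∂y = -6*y
  ∂f/∂z = 0.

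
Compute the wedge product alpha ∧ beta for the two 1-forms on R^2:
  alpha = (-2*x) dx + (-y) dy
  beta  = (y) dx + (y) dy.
alpha ∧ beta = (y*(-2*x + y)) dx ∧ dy

Distribute the wedge, using dx_i ∧ dx_j = -dx_j ∧ dx_i and dx_i ∧ dx_i = 0. For each pair (i, j) with i < j, the coefficient of dx_i ∧ dx_j in alpha ∧ beta is (alpha_i * beta_j - alpha_j * beta_i). Collecting: alpha ∧ beta = (y*(-2*x + y)) dx ∧ dy.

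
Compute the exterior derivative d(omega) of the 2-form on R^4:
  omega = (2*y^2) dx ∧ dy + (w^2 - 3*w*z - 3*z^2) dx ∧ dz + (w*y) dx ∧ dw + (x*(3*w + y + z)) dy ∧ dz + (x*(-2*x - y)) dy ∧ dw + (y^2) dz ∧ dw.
d(omega) = (2*w - 3*z) dx ∧ dz ∧ dw + (-w - 4*x - y) dx ∧ dy ∧ dw + (3*w + y + z) dx ∧ dy ∧ dz + (3*x + 2*y) dy ∧ dz ∧ dw

For a 2-form omega = sum_{i<j} g_{ij} dx_i ∧ dx_j, the exterior derivative is
  d(omega) = sum_{i<j} d(g_{ij}) ∧ dx_i ∧ dx_j = sum_{i<j, k} (∂g_{ij}/∂x_k) dx_k ∧ dx_i ∧ dx_j.
Expand each term, using dx_k ∧ dx_i ∧ dx_j = sgn(permutation) dx_{(a)} ∧ dx_{(b)} ∧ dx_{(c)} with (a < b < c) sorted:
  d(w^2 - 3*w*z - 3*z^2) includes (∂/∂w)(w^2 - 3*w*z - 3*z^2) dw = (2*w - 3*z) dw, which multiplied by dx ∧ dz gives (2*w - 3*z) dx ∧ dz ∧ dw
  d(w*y) includes (∂/∂y)(w*y) dy = (w) dy, which multiplied by dx ∧ dw gives (-w) dx ∧ dy ∧ dw
  d(x*(3*w + y + z)) includes (∂/∂x)(x*(3*w + y + z)) dx = (3*w + y + z) dx, which multiplied by dy ∧ dz gives (3*w + y + z) dx ∧ dy ∧ dz
  d(x*(3*w + y + z)) includes (∂/∂w)(x*(3*w + y + z)) dw = (3*x) dw, which multiplied by dy ∧ dz gives (3*x) dy ∧ dz ∧ dw
  d(x*(-2*x - y)) includes (∂/∂x)(x*(-2*x - y)) dx = (-4*x - y) dx, which multiplied by dy ∧ dw gives (-4*x - y) dx ∧ dy ∧ dw
  d(y^2) includes (∂/∂y)(y^2) dy = (2*y) dy, which multiplied by dz ∧ dw gives (2*y) dy ∧ dz ∧ dw
Collecting like 3-forms: d(omega) = (2*w - 3*z) dx ∧ dz ∧ dw + (-w - 4*x - y) dx ∧ dy ∧ dw + (3*w + y + z) dx ∧ dy ∧ dz + (3*x + 2*y) dy ∧ dz ∧ dw.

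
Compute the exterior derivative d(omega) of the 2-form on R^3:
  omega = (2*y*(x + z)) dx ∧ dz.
d(omega) = (-2*x - 2*z) dx ∧ dy ∧ dz

For a 2-form omega = sum_{i<j} g_{ij} dx_i ∧ dx_j, the exterior derivative is
  d(omega) = sum_{i<j} d(g_{ij}) ∧ dx_i ∧ dx_j = sum_{i<j, k} (∂g_{ij}/∂x_k) dx_k ∧ dx_i ∧ dx_j.
Expand each term, using dx_k ∧ dx_i ∧ dx_j = sgn(permutation) dx_{(a)} ∧ dx_{(b)} ∧ dx_{(c)} with (a < b < c) sorted:
  d(2*y*(x + z)) includes (∂/∂y)(2*y*(x + z)) dy = (2*x + 2*z) dy, which multiplied by dx ∧ dz gives (-2*x - 2*z) dx ∧ dy ∧ dz
Collecting like 3-forms: d(omega) = (-2*x - 2*z) dx ∧ dy ∧ dz.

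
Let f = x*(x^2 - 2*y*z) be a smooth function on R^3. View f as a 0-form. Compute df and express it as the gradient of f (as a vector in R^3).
df = (3*x^2 - 2*y*z) dx + (-2*x*z) dy + (-2*x*y) dz; grad f = (3*x^2 - 2*y*z, -2*x*z, -2*x*y)

For a 0-form f, d f = (∂f/∂x) dx + (∂f/∂y) dy + (∂f/∂z) dz. The components of the vector representation are exactly the entries of grad f in Cartesian coordinates:
  ∂f/∂x = 3*x^2 - 2*y*z
  ∂f/∂y = -2*x*z
  ∂f/∂z = -2*x*y.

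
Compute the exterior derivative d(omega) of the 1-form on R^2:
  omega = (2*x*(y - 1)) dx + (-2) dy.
d(omega) = (-2*x) dx ∧ dy

For a 1-form omega = sum_i f_i dx_i, the exterior derivative is
  d(omega) = sum_{i < j} (∂f_j/∂x_i - ∂f_i/∂x_j) dx_i ∧ dx_j.
  coefficient of dx ∧ dy: ∂f_2/∂x - ∂f_1/∂y = ∂(-2)/∂x - ∂(2*x*(y - 1))/∂y = -2*x
Assembling: d(omega) = (-2*x) dx ∧ dy.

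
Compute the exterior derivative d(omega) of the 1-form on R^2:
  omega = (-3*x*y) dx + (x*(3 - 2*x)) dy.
d(omega) = (3 - x) dx ∧ dy

For a 1-form omega = sum_i f_i dx_i, the exterior derivative is
  d(omega) = sum_{i < j} (∂f_j/∂x_i - ∂f_i/∂x_j) dx_i ∧ dx_j.
  coefficient of dx ∧ dy: ∂f_2/∂x - ∂f_1/∂y = ∂(x*(3 - 2*x))/∂x - ∂(-3*x*y)/∂y = 3 - x
Assembling: d(omega) = (3 - x) dx ∧ dy.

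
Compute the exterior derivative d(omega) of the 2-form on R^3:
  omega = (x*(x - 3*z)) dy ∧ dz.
d(omega) = (2*x - 3*z) dx ∧ dy ∧ dz

For a 2-form omega = sum_{i<j} g_{ij} dx_i ∧ dx_j, the exterior derivative is
  d(omega) = sum_{i<j} d(g_{ij}) ∧ dx_i ∧ dx_j = sum_{i<j, k} (∂g_{ij}/∂x_k) dx_k ∧ dx_i ∧ dx_j.
Expand each term, using dx_k ∧ dx_i ∧ dx_j = sgn(permutation) dx_{(a)} ∧ dx_{(b)} ∧ dx_{(c)} with (a < b < c) sorted:
  d(x*(x - 3*z)) includes (∂/∂x)(x*(x - 3*z)) dx = (2*x - 3*z) dx, which multiplied by dy ∧ dz gives (2*x - 3*z) dx ∧ dy ∧ dz
Collecting like 3-forms: d(omega) = (2*x - 3*z) dx ∧ dy ∧ dz.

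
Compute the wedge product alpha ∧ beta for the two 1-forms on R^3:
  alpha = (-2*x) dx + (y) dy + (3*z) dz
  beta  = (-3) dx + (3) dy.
alpha ∧ beta = (-6*x + 3*y) dx ∧ dy + (9*z) dx ∧ dz + (-9*z) dy ∧ dz

Distribute the wedge, using dx_i ∧ dx_j = -dx_j ∧ dx_i and dx_i ∧ dx_i = 0. For each pair (i, j) with i < j, the coefficient of dx_i ∧ dx_j in alpha ∧ beta is (alpha_i * beta_j - alpha_j * beta_i). Collecting: alpha ∧ beta = (-6*x + 3*y) dx ∧ dy + (9*z) dx ∧ dz + (-9*z) dy ∧ dz.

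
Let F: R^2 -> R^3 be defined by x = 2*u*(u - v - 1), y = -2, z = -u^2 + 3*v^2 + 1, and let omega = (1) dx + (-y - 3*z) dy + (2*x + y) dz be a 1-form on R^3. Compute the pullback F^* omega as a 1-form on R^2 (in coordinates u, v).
F^* omega = (-8*u^3 + 8*u^2*v + 8*u^2 + 8*u - 2*v - 2) du + (24*u^2*v - 24*u*v^2 - 24*u*v - 2*u - 12*v) dv

Using F^*(f dg) = (f ∘ F) d(g ∘ F), substitute each coordinate x_i by F_i(u, v) in f_i, and replace dx_i by d F_i = (∂F_i/∂u) du + (∂F_i/∂v) dv.
  For the x component: f_1(F) = 1; d F_1 = (4*u - 2*v - 2) du + (-2*u) dv
  For the y component: f_2(F) = 3*u^2 - 9*v^2 - 1; d F_2 = (0) du + (0) dv
  For the z component: f_3(F) = 4*u^2 - 4*u*v - 4*u - 2; d F_3 = (-2*u) du + (6*v) dv
Combining and collecting du, dv coefficients:
  coeff of du: -8*u^3 + 8*u^2*v + 8*u^2 + 8*u - 2*v - 2
  coeff of dv: 24*u^2*v - 24*u*v^2 - 24*u*v - 2*u - 12*v
F^* omega = (-8*u^3 + 8*u^2*v + 8*u^2 + 8*u - 2*v - 2) du + (24*u^2*v - 24*u*v^2 - 24*u*v - 2*u - 12*v) dv.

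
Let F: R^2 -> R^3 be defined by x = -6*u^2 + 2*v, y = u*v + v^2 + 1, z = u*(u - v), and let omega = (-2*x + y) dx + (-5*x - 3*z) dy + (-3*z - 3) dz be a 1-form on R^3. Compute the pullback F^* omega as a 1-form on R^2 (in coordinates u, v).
F^* omega = (-150*u^3 + 24*u^2*v - 12*u*v^2 + 48*u*v - 18*u - 10*v^2 + 3*v) du + (30*u^3 + 54*u^2*v + 24*u^2 + 6*u*v^2 - 8*u*v + 3*u - 18*v^2 - 8*v + 2) dv

Using F^*(f dg) = (f ∘ F) d(g ∘ F), substitute each coordinate x_i by F_i(u, v) in f_i, and replace dx_i by d F_i = (∂F_i/∂u) du + (∂F_i/∂v) dv.
  For the x component: f_1(F) = 12*u^2 + u*v + v^2 - 4*v + 1; d F_1 = (-12*u) du + (2) dv
  For the y component: f_2(F) = 27*u^2 + 3*u*v - 10*v; d F_2 = (v) du + (u + 2*v) dv
  For the z component: f_3(F) = -3*u^2 + 3*u*v - 3; d F_3 = (2*u - v) du + (-u) dv
Combining and collecting du, dv coefficients:
  coeff of du: -150*u^3 + 24*u^2*v - 12*u*v^2 + 48*u*v - 18*u - 10*v^2 + 3*v
  coeff of dv: 30*u^3 + 54*u^2*v + 24*u^2 + 6*u*v^2 - 8*u*v + 3*u - 18*v^2 - 8*v + 2
F^* omega = (-150*u^3 + 24*u^2*v - 12*u*v^2 + 48*u*v - 18*u - 10*v^2 + 3*v) du + (30*u^3 + 54*u^2*v + 24*u^2 + 6*u*v^2 - 8*u*v + 3*u - 18*v^2 - 8*v + 2) dv.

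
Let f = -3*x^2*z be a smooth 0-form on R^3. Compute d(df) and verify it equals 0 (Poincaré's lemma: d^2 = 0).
d(df) = 0

Step 1: df = sum_i (∂f/∂x_i) dx_i = (-6*x*z) dx + (0) dy + (-3*x^2) dz.
Step 2: Apply d again. Using the 1-form formula, the coefficient of dx ∧ dy in d(df) is ∂^2 f/∂x ∂y - ∂^2 f/∂y ∂x = (0) - (0) = 0 (equality of mixed partials for smooth f).
Similarly for dx ∧ dz and dy ∧ dz — all coefficients vanish. So d(df) = 0.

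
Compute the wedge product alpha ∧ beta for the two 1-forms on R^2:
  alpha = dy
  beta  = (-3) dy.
alpha ∧ beta = 0

Distribute the wedge, using dx_i ∧ dx_j = -dx_j ∧ dx_i and dx_i ∧ dx_i = 0. For each pair (i, j) with i < j, the coefficient of dx_i ∧ dx_j in alpha ∧ beta is (alpha_i * beta_j - alpha_j * beta_i). Collecting: alpha ∧ beta = 0.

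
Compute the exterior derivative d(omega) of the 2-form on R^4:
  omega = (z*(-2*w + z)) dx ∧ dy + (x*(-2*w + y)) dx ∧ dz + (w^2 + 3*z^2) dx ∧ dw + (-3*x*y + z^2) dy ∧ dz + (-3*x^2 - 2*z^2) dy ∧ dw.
d(omega) = (-2*w - x - 3*y + 2*z) dx ∧ dy ∧ dz + (-6*x - 2*z) dx ∧ dy ∧ dw + (-2*x - 6*z) dx ∧ dz ∧ dw + (4*z) dy ∧ dz ∧ dw

For a 2-form omega = sum_{i<j} g_{ij} dx_i ∧ dx_j, the exterior derivative is
  d(omega) = sum_{i<j} d(g_{ij}) ∧ dx_i ∧ dx_j = sum_{i<j, k} (∂g_{ij}/∂x_k) dx_k ∧ dx_i ∧ dx_j.
Expand each term, using dx_k ∧ dx_i ∧ dx_j = sgn(permutation) dx_{(a)} ∧ dx_{(b)} ∧ dx_{(c)} with (a < b < c) sorted:
  d(z*(-2*w + z)) includes (∂/∂z)(z*(-2*w + z)) dz = (-2*w + 2*z) dz, which multiplied by dx ∧ dy gives (-2*w + 2*z) dx ∧ dy ∧ dz
  d(z*(-2*w + z)) includes (∂/∂w)(z*(-2*w + z)) dw = (-2*z) dw, which multiplied by dx ∧ dy gives (-2*z) dx ∧ dy ∧ dw
  d(x*(-2*w + y)) includes (∂/∂y)(x*(-2*w + y)) dy = (x) dy, which multiplied by dx ∧ dz gives (-x) dx ∧ dy ∧ dz
  d(x*(-2*w + y)) includes (∂/∂w)(x*(-2*w + y)) dw = (-2*x) dw, which multiplied by dx ∧ dz gives (-2*x) dx ∧ dz ∧ dw
  d(w^2 + 3*z^2) includes (∂/∂z)(w^2 + 3*z^2) dz = (6*z) dz, which multiplied by dx ∧ dw gives (-6*z) dx ∧ dz ∧ dw
  d(-3*x*y + z^2) includes (∂/∂x)(-3*x*y + z^2) dx = (-3*y) dx, which multiplied by dy ∧ dz gives (-3*y) dx ∧ dy ∧ dz
  d(-3*x^2 - 2*z^2) includes (∂/∂x)(-3*x^2 - 2*z^2) dx = (-6*x) dx, which multiplied by dy ∧ dw gives (-6*x) dx ∧ dy ∧ dw
  d(-3*x^2 - 2*z^2) includes (∂/∂z)(-3*x^2 - 2*z^2) dz = (-4*z) dz, which multiplied by dy ∧ dw gives (4*z) dy ∧ dz ∧ dw
Collecting like 3-forms: d(omega) = (-2*w - x - 3*y + 2*z) dx ∧ dy ∧ dz + (-6*x - 2*z) dx ∧ dy ∧ dw + (-2*x - 6*z) dx ∧ dz ∧ dw + (4*z) dy ∧ dz ∧ dw.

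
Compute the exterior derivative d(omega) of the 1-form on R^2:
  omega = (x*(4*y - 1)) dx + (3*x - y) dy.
d(omega) = (3 - 4*x) dx ∧ dy

For a 1-form omega = sum_i f_i dx_i, the exterior derivative is
  d(omega) = sum_{i < j} (∂f_j/∂x_i - ∂f_i/∂x_j) dx_i ∧ dx_j.
  coefficient of dx ∧ dy: ∂f_2/∂x - ∂f_1/∂y = ∂(3*x - y)/∂x - ∂(x*(4*y - 1))/∂y = 3 - 4*x
Assembling: d(omega) = (3 - 4*x) dx ∧ dy.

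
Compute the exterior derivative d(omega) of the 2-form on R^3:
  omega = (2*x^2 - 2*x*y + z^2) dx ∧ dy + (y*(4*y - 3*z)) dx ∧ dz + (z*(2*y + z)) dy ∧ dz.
d(omega) = (-8*y + 5*z) dx ∧ dy ∧ dz

For a 2-form omega = sum_{i<j} g_{ij} dx_i ∧ dx_j, the exterior derivative is
  d(omega) = sum_{i<j} d(g_{ij}) ∧ dx_i ∧ dx_j = sum_{i<j, k} (∂g_{ij}/∂x_k) dx_k ∧ dx_i ∧ dx_j.
Expand each term, using dx_k ∧ dx_i ∧ dx_j = sgn(permutation) dx_{(a)} ∧ dx_{(b)} ∧ dx_{(c)} with (a < b < c) sorted:
  d(2*x^2 - 2*x*y + z^2) includes (∂/∂z)(2*x^2 - 2*x*y + z^2) dz = (2*z) dz, which multiplied by dx ∧ dy gives (2*z) dx ∧ dy ∧ dz
  d(y*(4*y - 3*z)) includes (∂/∂y)(y*(4*y - 3*z)) dy = (8*y - 3*z) dy, which multiplied by dx ∧ dz gives (-8*y + 3*z) dx ∧ dy ∧ dz
Collecting like 3-forms: d(omega) = (-8*y + 5*z) dx ∧ dy ∧ dz.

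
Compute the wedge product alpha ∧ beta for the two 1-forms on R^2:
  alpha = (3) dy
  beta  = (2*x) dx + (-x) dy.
alpha ∧ beta = (-6*x) dx ∧ dy

Distribute the wedge, using dx_i ∧ dx_j = -dx_j ∧ dx_i and dx_i ∧ dx_i = 0. For each pair (i, j) with i < j, the coefficient of dx_i ∧ dx_j in alpha ∧ beta is (alpha_i * beta_j - alpha_j * beta_i). Collecting: alpha ∧ beta = (-6*x) dx ∧ dy.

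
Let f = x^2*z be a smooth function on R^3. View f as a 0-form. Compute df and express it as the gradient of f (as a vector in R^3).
df = (2*x*z) dx + (0) dy + (x^2) dz; grad f = (2*x*z, 0, x^2)

For a 0-form f, d f = (∂f/∂x) dx + (∂f/∂y) dy + (∂f/∂z) dz. The components of the vector representation are exactly the entries of grad f in Cartesian coordinates:
  ∂f/∂x = 2*x*z
  ∂f/∂y = 0
  ∂f/∂z = x^2.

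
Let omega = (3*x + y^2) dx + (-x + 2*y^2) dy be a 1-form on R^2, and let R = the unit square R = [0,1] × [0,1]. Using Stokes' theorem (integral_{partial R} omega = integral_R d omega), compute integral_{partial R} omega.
integral_(partial R) omega = -2

Stokes: integral_partial_R omega = integral_R d omega with d omega = (∂Q/∂x - ∂P/∂y) dx ∧ dy.
  ∂Q/∂x = -1
  ∂P/∂y = 2*y
  integrand = ∂Q/∂x - ∂P/∂y = -2*y - 1.
Integrating over R: integral_0^1 integral_0^1 (-2*y - 1) dx dy = -2.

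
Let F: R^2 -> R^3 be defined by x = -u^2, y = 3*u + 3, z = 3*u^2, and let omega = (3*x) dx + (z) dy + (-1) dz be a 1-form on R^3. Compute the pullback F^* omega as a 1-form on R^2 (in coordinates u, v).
F^* omega = (3*u*(2*u^2 + 3*u - 2)) du

Using F^*(f dg) = (f ∘ F) d(g ∘ F), substitute each coordinate x_i by F_i(u, v) in f_i, and replace dx_i by d F_i = (∂F_i/∂u) du + (∂F_i/∂v) dv.
  For the x component: f_1(F) = -3*u^2; d F_1 = (-2*u) du + (0) dv
  For the y component: f_2(F) = 3*u^2; d F_2 = (3) du + (0) dv
  For the z component: f_3(F) = -1; d F_3 = (6*u) du + (0) dv
Combining and collecting du, dv coefficients:
  coeff of du: 3*u*(2*u^2 + 3*u - 2)
  coeff of dv: 0
F^* omega = (3*u*(2*u^2 + 3*u - 2)) du.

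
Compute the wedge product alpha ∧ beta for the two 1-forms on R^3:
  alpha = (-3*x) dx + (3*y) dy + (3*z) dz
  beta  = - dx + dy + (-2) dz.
alpha ∧ beta = (-3*x + 3*y) dx ∧ dy + (6*x + 3*z) dx ∧ dz + (-6*y - 3*z) dy ∧ dz

Distribute the wedge, using dx_i ∧ dx_j = -dx_j ∧ dx_i and dx_i ∧ dx_i = 0. For each pair (i, j) with i < j, the coefficient of dx_i ∧ dx_j in alpha ∧ beta is (alpha_i * beta_j - alpha_j * beta_i). Collecting: alpha ∧ beta = (-3*x + 3*y) dx ∧ dy + (6*x + 3*z) dx ∧ dz + (-6*y - 3*z) dy ∧ dz.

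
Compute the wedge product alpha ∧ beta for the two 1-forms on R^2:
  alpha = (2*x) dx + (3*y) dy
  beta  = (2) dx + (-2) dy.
alpha ∧ beta = (-4*x - 6*y) dx ∧ dy

Distribute the wedge, using dx_i ∧ dx_j = -dx_j ∧ dx_i and dx_i ∧ dx_i = 0. For each pair (i, j) with i < j, the coefficient of dx_i ∧ dx_j in alpha ∧ beta is (alpha_i * beta_j - alpha_j * beta_i). Collecting: alpha ∧ beta = (-4*x - 6*y) dx ∧ dy.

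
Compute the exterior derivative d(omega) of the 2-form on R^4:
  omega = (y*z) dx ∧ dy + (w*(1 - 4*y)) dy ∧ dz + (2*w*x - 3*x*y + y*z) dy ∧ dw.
d(omega) = (y) dx ∧ dy ∧ dz + (1 - 5*y) dy ∧ dz ∧ dw + (2*w - 3*y) dx ∧ dy ∧ dw

For a 2-form omega = sum_{i<j} g_{ij} dx_i ∧ dx_j, the exterior derivative is
  d(omega) = sum_{i<j} d(g_{ij}) ∧ dx_i ∧ dx_j = sum_{i<j, k} (∂g_{ij}/∂x_k) dx_k ∧ dx_i ∧ dx_j.
Expand each term, using dx_k ∧ dx_i ∧ dx_j = sgn(permutation) dx_{(a)} ∧ dx_{(b)} ∧ dx_{(c)} with (a < b < c) sorted:
  d(y*z) includes (∂/∂z)(y*z) dz = (y) dz, which multiplied by dx ∧ dy gives (y) dx ∧ dy ∧ dz
  d(w*(1 - 4*y)) includes (∂/∂w)(w*(1 - 4*y)) dw = (1 - 4*y) dw, which multiplied by dy ∧ dz gives (1 - 4*y) dy ∧ dz ∧ dw
  d(2*w*x - 3*x*y + y*z) includes (∂/∂x)(2*w*x - 3*x*y + y*z) dx = (2*w - 3*y) dx, which multiplied by dy ∧ dw gives (2*w - 3*y) dx ∧ dy ∧ dw
  d(2*w*x - 3*x*y + y*z) includes (∂/∂z)(2*w*x - 3*x*y + y*z) dz = (y) dz, which multiplied by dy ∧ dw gives (-y) dy ∧ dz ∧ dw
Collecting like 3-forms: d(omega) = (y) dx ∧ dy ∧ dz + (1 - 5*y) dy ∧ dz ∧ dw + (2*w - 3*y) dx ∧ dy ∧ dw.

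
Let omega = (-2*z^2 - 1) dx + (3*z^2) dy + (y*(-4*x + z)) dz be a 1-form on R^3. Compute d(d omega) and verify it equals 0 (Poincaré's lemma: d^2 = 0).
d(d omega) = 0

Step 1: d omega = sum_{i<j} (∂f_j/∂x_i - ∂f_i/∂x_j) dx_i ∧ dx_j:
  coeff of dx ∧ dy: 0
  coeff of dx ∧ dz: -4*y + 4*z
  coeff of dy ∧ dz: -4*x - 5*z
Step 2: Apply d again to each 2-form coefficient. The only possible 3-form in R^3 is dx ∧ dy ∧ dz, with coefficient
  ∂(coeff of dy∧dz)/∂x - ∂(coeff of dx∧dz)/∂y + ∂(coeff of dx∧dy)/∂z
  = ∂/∂x (-4*x - 5*z) - ∂/∂y (-4*y + 4*z) + ∂/∂z (0).
Each of these terms simplifies to sums of mixed partials that cancel in pairs. The result is 0 (by equality of mixed partials for smooth functions — Schwarz / Clairaut).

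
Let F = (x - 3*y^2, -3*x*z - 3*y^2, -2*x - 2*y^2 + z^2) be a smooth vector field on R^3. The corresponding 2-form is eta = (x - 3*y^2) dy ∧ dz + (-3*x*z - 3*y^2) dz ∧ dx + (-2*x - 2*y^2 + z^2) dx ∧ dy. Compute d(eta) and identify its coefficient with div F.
d(eta) = (-6*y + 2*z + 1) dx ∧ dy ∧ dz; div F = -6*y + 2*z + 1

For a 2-form in R^3 of the form above, applying d gives a 3-form with coefficient ∂P/∂x + ∂Q/∂y + ∂R/∂z:
  ∂P/∂x = 1
  ∂Q/∂y = -6*y
  ∂R/∂z = 2*z
Sum = -6*y + 2*z + 1, which is exactly div F.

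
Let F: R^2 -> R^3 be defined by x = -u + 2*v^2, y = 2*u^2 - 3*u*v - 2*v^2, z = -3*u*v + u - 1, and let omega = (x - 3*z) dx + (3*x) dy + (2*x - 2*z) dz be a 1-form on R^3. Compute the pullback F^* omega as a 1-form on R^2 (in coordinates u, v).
F^* omega = (-12*u^2 + 6*u*v^2 + 18*u*v - 30*v^3 + 2*v^2 - 6*v - 1) du + (-18*u^2*v + 21*u^2 + 6*u*v^2 - 4*u*v - 6*u - 16*v^3 + 12*v) dv

Using F^*(f dg) = (f ∘ F) d(g ∘ F), substitute each coordinate x_i by F_i(u, v) in f_i, and replace dx_i by d F_i = (∂F_i/∂u) du + (∂F_i/∂v) dv.
  For the x component: f_1(F) = 9*u*v - 4*u + 2*v^2 + 3; d F_1 = (-1) du + (4*v) dv
  For the y component: f_2(F) = -3*u + 6*v^2; d F_2 = (4*u - 3*v) du + (-3*u - 4*v) dv
  For the z component: f_3(F) = 6*u*v - 4*u + 4*v^2 + 2; d F_3 = (1 - 3*v) du + (-3*u) dv
Combining and collecting du, dv coefficients:
  coeff of du: -12*u^2 + 6*u*v^2 + 18*u*v - 30*v^3 + 2*v^2 - 6*v - 1
  coeff of dv: -18*u^2*v + 21*u^2 + 6*u*v^2 - 4*u*v - 6*u - 16*v^3 + 12*v
F^* omega = (-12*u^2 + 6*u*v^2 + 18*u*v - 30*v^3 + 2*v^2 - 6*v - 1) du + (-18*u^2*v + 21*u^2 + 6*u*v^2 - 4*u*v - 6*u - 16*v^3 + 12*v) dv.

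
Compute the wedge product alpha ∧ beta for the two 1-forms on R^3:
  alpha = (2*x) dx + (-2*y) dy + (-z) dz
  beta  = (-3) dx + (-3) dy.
alpha ∧ beta = (-6*x - 6*y) dx ∧ dy + (-3*z) dx ∧ dz + (-3*z) dy ∧ dz

Distribute the wedge, using dx_i ∧ dx_j = -dx_j ∧ dx_i and dx_i ∧ dx_i = 0. For each pair (i, j) with i < j, the coefficient of dx_i ∧ dx_j in alpha ∧ beta is (alpha_i * beta_j - alpha_j * beta_i). Collecting: alpha ∧ beta = (-6*x - 6*y) dx ∧ dy + (-3*z) dx ∧ dz + (-3*z) dy ∧ dz.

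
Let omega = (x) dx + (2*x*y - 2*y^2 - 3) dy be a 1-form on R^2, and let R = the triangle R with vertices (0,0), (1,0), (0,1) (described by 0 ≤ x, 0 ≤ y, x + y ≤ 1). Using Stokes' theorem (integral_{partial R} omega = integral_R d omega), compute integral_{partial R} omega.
integral_(partial R) omega = 1/3

Stokes: integral_partial_R omega = integral_R d omega with d omega = (∂Q/∂x - ∂P/∂y) dx ∧ dy.
  ∂Q/∂x = 2*y
  ∂P/∂y = 0
  integrand = ∂Q/∂x - ∂P/∂y = 2*y.
Integrating over R: integral_0^1 integral_0^{1-x} (2*y) dy dx = 1/3.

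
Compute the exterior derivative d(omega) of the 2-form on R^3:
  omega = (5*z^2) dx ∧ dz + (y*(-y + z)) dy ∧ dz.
d(omega) = 0

For a 2-form omega = sum_{i<j} g_{ij} dx_i ∧ dx_j, the exterior derivative is
  d(omega) = sum_{i<j} d(g_{ij}) ∧ dx_i ∧ dx_j = sum_{i<j, k} (∂g_{ij}/∂x_k) dx_k ∧ dx_i ∧ dx_j.
Expand each term, using dx_k ∧ dx_i ∧ dx_j = sgn(permutation) dx_{(a)} ∧ dx_{(b)} ∧ dx_{(c)} with (a < b < c) sorted:

Collecting like 3-forms: d(omega) = 0.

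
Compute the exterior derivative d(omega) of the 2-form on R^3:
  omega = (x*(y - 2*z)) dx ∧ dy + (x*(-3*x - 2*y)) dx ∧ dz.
d(omega) = 0

For a 2-form omega = sum_{i<j} g_{ij} dx_i ∧ dx_j, the exterior derivative is
  d(omega) = sum_{i<j} d(g_{ij}) ∧ dx_i ∧ dx_j = sum_{i<j, k} (∂g_{ij}/∂x_k) dx_k ∧ dx_i ∧ dx_j.
Expand each term, using dx_k ∧ dx_i ∧ dx_j = sgn(permutation) dx_{(a)} ∧ dx_{(b)} ∧ dx_{(c)} with (a < b < c) sorted:
  d(x*(y - 2*z)) includes (∂/∂z)(x*(y - 2*z)) dz = (-2*x) dz, which multiplied by dx ∧ dy gives (-2*x) dx ∧ dy ∧ dz
  d(x*(-3*x - 2*y)) includes (∂/∂y)(x*(-3*x - 2*y)) dy = (-2*x) dy, which multiplied by dx ∧ dz gives (2*x) dx ∧ dy ∧ dz
Collecting like 3-forms: d(omega) = 0.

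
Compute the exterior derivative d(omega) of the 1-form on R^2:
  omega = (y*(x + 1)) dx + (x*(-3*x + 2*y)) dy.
d(omega) = (-7*x + 2*y - 1) dx ∧ dy

For a 1-form omega = sum_i f_i dx_i, the exterior derivative is
  d(omega) = sum_{i < j} (∂f_j/∂x_i - ∂f_i/∂x_j) dx_i ∧ dx_j.
  coefficient of dx ∧ dy: ∂f_2/∂x - ∂f_1/∂y = ∂(x*(-3*x + 2*y))/∂x - ∂(y*(x + 1))/∂y = -7*x + 2*y - 1
Assembling: d(omega) = (-7*x + 2*y - 1) dx ∧ dy.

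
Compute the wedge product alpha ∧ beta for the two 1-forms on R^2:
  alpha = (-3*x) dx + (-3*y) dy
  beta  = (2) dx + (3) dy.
alpha ∧ beta = (-9*x + 6*y) dx ∧ dy

Distribute the wedge, using dx_i ∧ dx_j = -dx_j ∧ dx_i and dx_i ∧ dx_i = 0. For each pair (i, j) with i < j, the coefficient of dx_i ∧ dx_j in alpha ∧ beta is (alpha_i * beta_j - alpha_j * beta_i). Collecting: alpha ∧ beta = (-9*x + 6*y) dx ∧ dy.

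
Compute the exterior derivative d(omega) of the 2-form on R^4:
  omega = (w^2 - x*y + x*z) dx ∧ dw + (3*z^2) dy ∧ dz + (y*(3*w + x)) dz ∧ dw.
d(omega) = (x) dx ∧ dy ∧ dw + (-x + y) dx ∧ dz ∧ dw + (3*w + x) dy ∧ dz ∧ dw

For a 2-form omega = sum_{i<j} g_{ij} dx_i ∧ dx_j, the exterior derivative is
  d(omega) = sum_{i<j} d(g_{ij}) ∧ dx_i ∧ dx_j = sum_{i<j, k} (∂g_{ij}/∂x_k) dx_k ∧ dx_i ∧ dx_j.
Expand each term, using dx_k ∧ dx_i ∧ dx_j = sgn(permutation) dx_{(a)} ∧ dx_{(b)} ∧ dx_{(c)} with (a < b < c) sorted:
  d(w^2 - x*y + x*z) includes (∂/∂y)(w^2 - x*y + x*z) dy = (-x) dy, which multiplied by dx ∧ dw gives (x) dx ∧ dy ∧ dw
  d(w^2 - x*y + x*z) includes (∂/∂z)(w^2 - x*y + x*z) dz = (x) dz, which multiplied by dx ∧ dw gives (-x) dx ∧ dz ∧ dw
  d(y*(3*w + x)) includes (∂/∂x)(y*(3*w + x)) dx = (y) dx, which multiplied by dz ∧ dw gives (y) dx ∧ dz ∧ dw
  d(y*(3*w + x)) includes (∂/∂y)(y*(3*w + x)) dy = (3*w + x) dy, which multiplied by dz ∧ dw gives (3*w + x) dy ∧ dz ∧ dw
Collecting like 3-forms: d(omega) = (x) dx ∧ dy ∧ dw + (-x + y) dx ∧ dz ∧ dw + (3*w + x) dy ∧ dz ∧ dw.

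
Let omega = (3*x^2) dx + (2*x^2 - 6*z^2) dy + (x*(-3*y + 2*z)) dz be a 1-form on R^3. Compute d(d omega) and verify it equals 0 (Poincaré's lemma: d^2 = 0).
d(d omega) = 0

Step 1: d omega = sum_{i<j} (∂f_j/∂x_i - ∂f_i/∂x_j) dx_i ∧ dx_j:
  coeff of dx ∧ dy: 4*x
  coeff of dx ∧ dz: -3*y + 2*z
  coeff of dy ∧ dz: -3*x + 12*z
Step 2: Apply d again to each 2-form coefficient. The only possible 3-form in R^3 is dx ∧ dy ∧ dz, with coefficient
  ∂(coeff of dy∧dz)/∂x - ∂(coeff of dx∧dz)/∂y + ∂(coeff of dx∧dy)/∂z
  = ∂/∂x (-3*x + 12*z) - ∂/∂y (-3*y + 2*z) + ∂/∂z (4*x).
Each of these terms simplifies to sums of mixed partials that cancel in pairs. The result is 0 (by equality of mixed partials for smooth functions — Schwarz / Clairaut).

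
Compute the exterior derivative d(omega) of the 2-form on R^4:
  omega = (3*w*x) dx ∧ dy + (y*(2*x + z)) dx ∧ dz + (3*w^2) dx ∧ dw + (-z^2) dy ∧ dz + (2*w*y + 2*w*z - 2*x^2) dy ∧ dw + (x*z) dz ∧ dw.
d(omega) = (-x) dx ∧ dy ∧ dw + (-2*x - z) dx ∧ dy ∧ dz + (-2*w) dy ∧ dz ∧ dw + (z) dx ∧ dz ∧ dw

For a 2-form omega = sum_{i<j} g_{ij} dx_i ∧ dx_j, the exterior derivative is
  d(omega) = sum_{i<j} d(g_{ij}) ∧ dx_i ∧ dx_j = sum_{i<j, k} (∂g_{ij}/∂x_k) dx_k ∧ dx_i ∧ dx_j.
Expand each term, using dx_k ∧ dx_i ∧ dx_j = sgn(permutation) dx_{(a)} ∧ dx_{(b)} ∧ dx_{(c)} with (a < b < c) sorted:
  d(3*w*x) includes (∂/∂w)(3*w*x) dw = (3*x) dw, which multiplied by dx ∧ dy gives (3*x) dx ∧ dy ∧ dw
  d(y*(2*x + z)) includes (∂/∂y)(y*(2*x + z)) dy = (2*x + z) dy, which multiplied by dx ∧ dz gives (-2*x - z) dx ∧ dy ∧ dz
  d(2*w*y + 2*w*z - 2*x^2) includes (∂/∂x)(2*w*y + 2*w*z - 2*x^2) dx = (-4*x) dx, which multiplied by dy ∧ dw gives (-4*x) dx ∧ dy ∧ dw
  d(2*w*y + 2*w*z - 2*x^2) includes (∂/∂z)(2*w*y + 2*w*z - 2*x^2) dz = (2*w) dz, which multiplied by dy ∧ dw gives (-2*w) dy ∧ dz ∧ dw
  d(x*z) includes (∂/∂x)(x*z) dx = (z) dx, which multiplied by dz ∧ dw gives (z) dx ∧ dz ∧ dw
Collecting like 3-forms: d(omega) = (-x) dx ∧ dy ∧ dw + (-2*x - z) dx ∧ dy ∧ dz + (-2*w) dy ∧ dz ∧ dw + (z) dx ∧ dz ∧ dw.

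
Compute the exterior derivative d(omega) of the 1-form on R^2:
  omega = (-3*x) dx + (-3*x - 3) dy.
d(omega) = (-3) dx ∧ dy

For a 1-form omega = sum_i f_i dx_i, the exterior derivative is
  d(omega) = sum_{i < j} (∂f_j/∂x_i - ∂f_i/∂x_j) dx_i ∧ dx_j.
  coefficient of dx ∧ dy: ∂f_2/∂x - ∂f_1/∂y = ∂(-3*x - 3)/∂x - ∂(-3*x)/∂y = -3
Assembling: d(omega) = (-3) dx ∧ dy.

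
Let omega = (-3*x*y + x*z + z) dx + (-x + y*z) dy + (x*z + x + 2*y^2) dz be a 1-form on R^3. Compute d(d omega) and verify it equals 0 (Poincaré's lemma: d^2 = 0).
d(d omega) = 0

Step 1: d omega = sum_{i<j} (∂f_j/∂x_i - ∂f_i/∂x_j) dx_i ∧ dx_j:
  coeff of dx ∧ dy: 3*x - 1
  coeff of dx ∧ dz: -x + z
  coeff of dy ∧ dz: 3*y
Step 2: Apply d again to each 2-form coefficient. The only possible 3-form in R^3 is dx ∧ dy ∧ dz, with coefficient
  ∂(coeff of dy∧dz)/∂x - ∂(coeff of dx∧dz)/∂y + ∂(coeff of dx∧dy)/∂z
  = ∂/∂x (3*y) - ∂/∂y (-x + z) + ∂/∂z (3*x - 1).
Each of these terms simplifies to sums of mixed partials that cancel in pairs. The result is 0 (by equality of mixed partials for smooth functions — Schwarz / Clairaut).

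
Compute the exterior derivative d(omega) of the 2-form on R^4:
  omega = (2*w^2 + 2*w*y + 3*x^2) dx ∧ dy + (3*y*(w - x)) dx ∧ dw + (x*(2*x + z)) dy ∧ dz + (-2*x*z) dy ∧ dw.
d(omega) = (w + 3*x + 2*y - 2*z) dx ∧ dy ∧ dw + (4*x + z) dx ∧ dy ∧ dz + (2*x) dy ∧ dz ∧ dw

For a 2-form omega = sum_{i<j} g_{ij} dx_i ∧ dx_j, the exterior derivative is
  d(omega) = sum_{i<j} d(g_{ij}) ∧ dx_i ∧ dx_j = sum_{i<j, k} (∂g_{ij}/∂x_k) dx_k ∧ dx_i ∧ dx_j.
Expand each term, using dx_k ∧ dx_i ∧ dx_j = sgn(permutation) dx_{(a)} ∧ dx_{(b)} ∧ dx_{(c)} with (a < b < c) sorted:
  d(2*w^2 + 2*w*y + 3*x^2) includes (∂/∂w)(2*w^2 + 2*w*y + 3*x^2) dw = (4*w + 2*y) dw, which multiplied by dx ∧ dy gives (4*w + 2*y) dx ∧ dy ∧ dw
  d(3*y*(w - x)) includes (∂/∂y)(3*y*(w - x)) dy = (3*w - 3*x) dy, which multiplied by dx ∧ dw gives (-3*w + 3*x) dx ∧ dy ∧ dw
  d(x*(2*x + z)) includes (∂/∂x)(x*(2*x + z)) dx = (4*x + z) dx, which multiplied by dy ∧ dz gives (4*x + z) dx ∧ dy ∧ dz
  d(-2*x*z) includes (∂/∂x)(-2*x*z) dx = (-2*z) dx, which multiplied by dy ∧ dw gives (-2*z) dx ∧ dy ∧ dw
  d(-2*x*z) includes (∂/∂z)(-2*x*z) dz = (-2*x) dz, which multiplied by dy ∧ dw gives (2*x) dy ∧ dz ∧ dw
Collecting like 3-forms: d(omega) = (w + 3*x + 2*y - 2*z) dx ∧ dy ∧ dw + (4*x + z) dx ∧ dy ∧ dz + (2*x) dy ∧ dz ∧ dw.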